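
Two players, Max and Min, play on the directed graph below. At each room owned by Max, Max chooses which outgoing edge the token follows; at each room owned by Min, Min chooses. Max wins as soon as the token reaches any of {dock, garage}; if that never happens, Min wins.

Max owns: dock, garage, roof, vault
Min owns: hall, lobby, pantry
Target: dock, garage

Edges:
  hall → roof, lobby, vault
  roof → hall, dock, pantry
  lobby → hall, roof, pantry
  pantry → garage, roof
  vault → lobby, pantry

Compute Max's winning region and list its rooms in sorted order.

A0 = {dock, garage}
A1: add {roof} — roof (Max) has roof→dock.
A2: add {pantry} — pantry (Min): all of {garage, roof} already in.
A3: add {vault} — vault (Max) has vault→pantry.
A4 = A3; e.g. hall (Min) can still go to lobby. Fixed point.
Max's winning region = {dock, garage, pantry, roof, vault}.

dock, garage, pantry, roof, vault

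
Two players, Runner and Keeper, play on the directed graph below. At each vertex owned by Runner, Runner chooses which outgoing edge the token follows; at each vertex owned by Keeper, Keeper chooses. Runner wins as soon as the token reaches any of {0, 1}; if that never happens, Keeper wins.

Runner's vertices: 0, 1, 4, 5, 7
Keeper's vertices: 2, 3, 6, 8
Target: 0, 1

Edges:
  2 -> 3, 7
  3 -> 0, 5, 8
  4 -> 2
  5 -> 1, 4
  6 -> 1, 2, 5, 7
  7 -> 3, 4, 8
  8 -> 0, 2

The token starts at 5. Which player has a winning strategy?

A0 = {0, 1}
A1: add {5} — 5 (Runner) has 5→1.
A2 = A1; e.g. 2 (Keeper) can still go to 3. Fixed point.
5 ∈ A1, so Runner can force the target.

Runner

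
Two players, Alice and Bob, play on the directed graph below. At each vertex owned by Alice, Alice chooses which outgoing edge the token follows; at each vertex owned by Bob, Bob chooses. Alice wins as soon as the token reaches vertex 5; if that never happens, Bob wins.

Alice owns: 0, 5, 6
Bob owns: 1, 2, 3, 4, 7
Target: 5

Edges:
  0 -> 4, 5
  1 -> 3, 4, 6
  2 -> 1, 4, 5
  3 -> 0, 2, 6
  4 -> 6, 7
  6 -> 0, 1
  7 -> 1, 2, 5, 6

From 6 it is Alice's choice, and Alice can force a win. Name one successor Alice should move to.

0

A0 = {5}
A1: add {0} — 0 (Alice) has 0→5.
A2: add {6} — 6 (Alice) has 6→0.
A3 = A2; e.g. 1 (Bob) can still go to 3. Fixed point.
From 6, successor 0 is in the attractor (rank 1); the other successor 1 is not.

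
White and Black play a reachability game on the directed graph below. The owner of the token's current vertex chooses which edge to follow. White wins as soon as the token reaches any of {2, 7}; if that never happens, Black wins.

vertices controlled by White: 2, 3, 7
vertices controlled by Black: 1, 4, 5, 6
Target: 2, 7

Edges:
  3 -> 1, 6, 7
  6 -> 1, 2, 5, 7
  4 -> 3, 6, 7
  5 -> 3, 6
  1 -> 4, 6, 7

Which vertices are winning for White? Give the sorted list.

A0 = {2, 7}
A1: add {3} — 3 (White) has 3→7.
A2 = A1; e.g. 1 (Black) can still go to 4. Fixed point.
White's winning region = {2, 3, 7}.

2, 3, 7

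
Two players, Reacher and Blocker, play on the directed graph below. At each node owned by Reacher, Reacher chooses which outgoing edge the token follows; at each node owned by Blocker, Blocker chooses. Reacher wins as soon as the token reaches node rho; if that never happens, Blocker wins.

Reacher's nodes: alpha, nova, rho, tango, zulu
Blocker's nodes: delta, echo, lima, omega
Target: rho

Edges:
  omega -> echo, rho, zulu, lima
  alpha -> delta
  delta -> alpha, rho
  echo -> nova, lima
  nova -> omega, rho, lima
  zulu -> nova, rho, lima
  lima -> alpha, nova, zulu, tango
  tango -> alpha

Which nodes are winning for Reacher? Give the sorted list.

nova, rho, zulu

A0 = {rho}
A1: add {nova, zulu} — nova (Reacher) has nova→rho; zulu (Reacher) has zulu→rho.
A2 = A1; e.g. omega (Blocker) can still go to echo. Fixed point.
Reacher's winning region = {nova, rho, zulu}.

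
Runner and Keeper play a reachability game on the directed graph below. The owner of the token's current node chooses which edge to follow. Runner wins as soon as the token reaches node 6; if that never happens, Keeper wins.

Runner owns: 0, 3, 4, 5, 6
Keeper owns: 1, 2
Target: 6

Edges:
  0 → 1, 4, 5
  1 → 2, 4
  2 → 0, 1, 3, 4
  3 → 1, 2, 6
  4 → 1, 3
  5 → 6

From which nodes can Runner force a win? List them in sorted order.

0, 3, 4, 5, 6

A0 = {6}
A1: add {3, 5} — 3 (Runner) has 3→6; 5 (Runner) has 5→6.
A2: add {0, 4} — 0 (Runner) has 0→5; 4 (Runner) has 4→3.
A3 = A2; e.g. 1 (Keeper) can still go to 2. Fixed point.
Runner's winning region = {0, 3, 4, 5, 6}.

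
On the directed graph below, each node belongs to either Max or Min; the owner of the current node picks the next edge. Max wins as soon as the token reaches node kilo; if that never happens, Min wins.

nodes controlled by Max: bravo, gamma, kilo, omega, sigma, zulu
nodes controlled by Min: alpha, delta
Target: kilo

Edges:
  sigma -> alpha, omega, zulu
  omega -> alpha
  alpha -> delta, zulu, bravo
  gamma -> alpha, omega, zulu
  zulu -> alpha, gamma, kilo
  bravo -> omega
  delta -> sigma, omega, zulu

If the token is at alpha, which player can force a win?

A0 = {kilo}
A1: add {zulu} — zulu (Max) has zulu→kilo.
A2: add {gamma, sigma} — gamma (Max) has gamma→zulu; sigma (Max) has sigma→zulu.
A3 = A2; e.g. alpha (Min) can still go to delta. Fixed point.
alpha never enters the attractor, so Min can avoid the target forever.

Min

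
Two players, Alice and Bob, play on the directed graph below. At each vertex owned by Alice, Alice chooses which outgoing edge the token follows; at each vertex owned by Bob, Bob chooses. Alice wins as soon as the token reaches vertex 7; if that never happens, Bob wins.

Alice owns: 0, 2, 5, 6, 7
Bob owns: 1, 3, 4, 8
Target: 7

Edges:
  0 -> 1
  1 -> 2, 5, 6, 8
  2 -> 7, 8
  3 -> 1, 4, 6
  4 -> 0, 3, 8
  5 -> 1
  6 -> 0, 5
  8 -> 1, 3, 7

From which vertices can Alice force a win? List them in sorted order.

2, 7

A0 = {7}
A1: add {2} — 2 (Alice) has 2→7.
A2 = A1; e.g. 0 (Alice) has no edge into A1. Fixed point.
Alice's winning region = {2, 7}.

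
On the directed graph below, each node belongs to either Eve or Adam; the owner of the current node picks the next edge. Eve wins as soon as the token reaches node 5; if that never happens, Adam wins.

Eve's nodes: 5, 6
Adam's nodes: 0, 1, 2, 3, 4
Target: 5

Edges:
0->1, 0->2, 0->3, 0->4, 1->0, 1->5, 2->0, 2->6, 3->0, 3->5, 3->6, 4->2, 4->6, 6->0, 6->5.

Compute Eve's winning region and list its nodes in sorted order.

5, 6

A0 = {5}
A1: add {6} — 6 (Eve) has 6→5.
A2 = A1; e.g. 0 (Adam) can still go to 1. Fixed point.
Eve's winning region = {5, 6}.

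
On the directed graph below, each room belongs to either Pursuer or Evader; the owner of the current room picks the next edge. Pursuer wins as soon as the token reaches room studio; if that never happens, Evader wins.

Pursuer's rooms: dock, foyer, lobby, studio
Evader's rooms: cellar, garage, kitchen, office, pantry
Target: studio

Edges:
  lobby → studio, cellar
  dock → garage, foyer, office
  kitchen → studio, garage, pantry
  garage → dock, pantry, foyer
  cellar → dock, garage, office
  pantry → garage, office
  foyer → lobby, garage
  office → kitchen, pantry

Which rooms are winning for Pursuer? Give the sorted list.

A0 = {studio}
A1: add {lobby} — lobby (Pursuer) has lobby→studio.
A2: add {foyer} — foyer (Pursuer) has foyer→lobby.
A3: add {dock} — dock (Pursuer) has dock→foyer.
A4 = A3; e.g. kitchen (Evader) can still go to garage. Fixed point.
Pursuer's winning region = {dock, foyer, lobby, studio}.

dock, foyer, lobby, studio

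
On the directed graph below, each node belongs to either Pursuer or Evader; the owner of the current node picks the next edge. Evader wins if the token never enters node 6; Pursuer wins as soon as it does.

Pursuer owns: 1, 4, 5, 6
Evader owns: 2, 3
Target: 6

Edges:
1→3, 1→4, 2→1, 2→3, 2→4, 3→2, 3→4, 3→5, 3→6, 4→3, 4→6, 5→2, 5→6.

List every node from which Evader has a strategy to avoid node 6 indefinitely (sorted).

A0 = {6}
A1: add {4, 5} — 4 (Pursuer) has 4→6; 5 (Pursuer) has 5→6.
A2: add {1} — 1 (Pursuer) has 1→4.
A3 = A2; e.g. 2 (Evader) can still go to 3. Fixed point.
Pursuer's attractor = {1, 4, 5, 6}; Evader avoids the target exactly from the complement.

2, 3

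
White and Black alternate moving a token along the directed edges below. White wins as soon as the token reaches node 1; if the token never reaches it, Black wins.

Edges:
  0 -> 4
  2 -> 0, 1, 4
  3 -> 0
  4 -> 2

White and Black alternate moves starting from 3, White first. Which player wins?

Black

Track states (vertex, player-to-move).
A0 = {(1,White), (1,Black)}
A1: add {(2,White)}.
A2: add {(4,Black)}.
A3: add {(0,White)}.
A4: add {(3,Black)}.
A5 = A4; e.g. (0,Black) stays out. (3,White) never enters ⇒ Black avoids the target.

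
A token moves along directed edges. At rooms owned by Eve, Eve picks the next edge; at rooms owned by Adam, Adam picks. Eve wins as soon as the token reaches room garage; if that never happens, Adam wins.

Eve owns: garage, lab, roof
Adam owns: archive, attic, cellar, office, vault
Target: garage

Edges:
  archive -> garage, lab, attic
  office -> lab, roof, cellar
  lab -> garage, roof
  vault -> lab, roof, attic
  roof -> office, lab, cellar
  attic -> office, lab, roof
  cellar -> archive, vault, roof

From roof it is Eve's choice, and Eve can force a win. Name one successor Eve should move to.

lab

A0 = {garage}
A1: add {lab} — lab (Eve) has lab→garage.
A2: add {roof} — roof (Eve) has roof→lab.
A3 = A2; e.g. archive (Adam) can still go to attic. Fixed point.
From roof, successor lab is in the attractor (rank 1); the other successors cellar, office are not.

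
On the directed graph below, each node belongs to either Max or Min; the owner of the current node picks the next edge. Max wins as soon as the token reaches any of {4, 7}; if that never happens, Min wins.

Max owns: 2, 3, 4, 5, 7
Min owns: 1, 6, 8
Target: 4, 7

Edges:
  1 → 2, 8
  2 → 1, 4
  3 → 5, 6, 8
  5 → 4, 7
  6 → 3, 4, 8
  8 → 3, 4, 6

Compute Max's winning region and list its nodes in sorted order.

A0 = {4, 7}
A1: add {2, 5} — 2 (Max) has 2→4; 5 (Max) has 5→4.
A2: add {3} — 3 (Max) has 3→5.
A3 = A2; e.g. 1 (Min) can still go to 8. Fixed point.
Max's winning region = {2, 3, 4, 5, 7}.

2, 3, 4, 5, 7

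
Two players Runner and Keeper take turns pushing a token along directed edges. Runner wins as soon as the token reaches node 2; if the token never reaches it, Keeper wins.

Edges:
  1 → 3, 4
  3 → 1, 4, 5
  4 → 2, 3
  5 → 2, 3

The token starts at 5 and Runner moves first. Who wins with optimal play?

Track states (vertex, player-to-move).
A0 = {(2,Runner), (2,Keeper)}
A1: add {(4,Runner), (5,Runner)}.
(5,Runner) ∈ A1 ⇒ Runner forces the target.

Runner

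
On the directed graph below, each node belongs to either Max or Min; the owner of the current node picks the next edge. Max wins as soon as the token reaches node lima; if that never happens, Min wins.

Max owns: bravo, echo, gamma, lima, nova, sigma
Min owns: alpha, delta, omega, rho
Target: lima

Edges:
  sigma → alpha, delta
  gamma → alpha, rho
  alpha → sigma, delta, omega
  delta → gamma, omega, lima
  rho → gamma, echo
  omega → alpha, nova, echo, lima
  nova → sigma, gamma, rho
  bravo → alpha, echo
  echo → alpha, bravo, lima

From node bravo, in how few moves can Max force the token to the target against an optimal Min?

2

A0 = {lima}
A1: add {echo} — echo (Max) has echo→lima.
A2: add {bravo} — bravo (Max) has bravo→echo.
A3 = A2; e.g. sigma (Max) has no edge into A2. Fixed point.
bravo enters the attractor at level 2, so Max can force the target in 2 moves from there.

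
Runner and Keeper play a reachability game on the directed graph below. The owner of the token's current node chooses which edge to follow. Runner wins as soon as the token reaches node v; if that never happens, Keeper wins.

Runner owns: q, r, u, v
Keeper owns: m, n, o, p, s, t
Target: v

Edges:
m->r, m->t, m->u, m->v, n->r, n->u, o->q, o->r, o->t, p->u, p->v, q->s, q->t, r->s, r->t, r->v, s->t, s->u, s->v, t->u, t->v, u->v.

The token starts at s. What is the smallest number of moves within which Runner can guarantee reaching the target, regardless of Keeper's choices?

A0 = {v}
A1: add {r, u} — r (Runner) has r→v; u (Runner) has u→v.
A2: add {n, p, t} — n (Keeper): all of {r, u} already in; p (Keeper): all of {u, v} already in; t (Keeper): all of {u, v} already in.
A3: add {m, q, s} — m (Keeper): all of {r, t, u, v} already in; q (Runner) has q→t; s (Keeper): all of {t, u, v} already in.
s enters the attractor at level 3, so Runner can force the target in 3 moves from there.

3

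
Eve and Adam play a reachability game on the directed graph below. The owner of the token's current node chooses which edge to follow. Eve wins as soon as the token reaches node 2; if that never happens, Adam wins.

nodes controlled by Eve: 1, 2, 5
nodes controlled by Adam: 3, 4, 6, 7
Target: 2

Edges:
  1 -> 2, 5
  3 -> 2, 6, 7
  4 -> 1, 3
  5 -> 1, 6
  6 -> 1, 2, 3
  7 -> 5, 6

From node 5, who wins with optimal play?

A0 = {2}
A1: add {1} — 1 (Eve) has 1→2.
A2: add {5} — 5 (Eve) has 5→1.
A3 = A2; e.g. 3 (Adam) can still go to 6. Fixed point.
5 ∈ A2, so Eve can force the target.

Eve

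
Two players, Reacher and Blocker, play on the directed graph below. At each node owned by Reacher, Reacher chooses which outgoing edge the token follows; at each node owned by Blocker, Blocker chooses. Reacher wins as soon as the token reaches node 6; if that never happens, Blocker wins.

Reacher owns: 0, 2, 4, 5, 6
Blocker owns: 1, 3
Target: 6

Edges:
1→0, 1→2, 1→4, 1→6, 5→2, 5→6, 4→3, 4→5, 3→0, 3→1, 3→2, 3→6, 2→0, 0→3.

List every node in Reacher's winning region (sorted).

A0 = {6}
A1: add {5} — 5 (Reacher) has 5→6.
A2: add {4} — 4 (Reacher) has 4→5.
A3 = A2; e.g. 0 (Reacher) has no edge into A2. Fixed point.
Reacher's winning region = {4, 5, 6}.

4, 5, 6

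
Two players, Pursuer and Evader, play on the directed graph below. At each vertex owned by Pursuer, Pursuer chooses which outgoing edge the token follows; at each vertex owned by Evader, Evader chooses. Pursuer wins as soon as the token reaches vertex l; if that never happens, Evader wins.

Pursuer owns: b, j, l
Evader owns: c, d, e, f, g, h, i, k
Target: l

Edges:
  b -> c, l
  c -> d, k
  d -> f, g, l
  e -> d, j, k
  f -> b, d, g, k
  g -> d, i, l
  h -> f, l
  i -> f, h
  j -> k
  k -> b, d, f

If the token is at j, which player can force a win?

A0 = {l}
A1: add {b} — b (Pursuer) has b→l.
A2 = A1; e.g. c (Evader) can still go to d. Fixed point.
j never enters the attractor, so Evader can avoid the target forever.

Evader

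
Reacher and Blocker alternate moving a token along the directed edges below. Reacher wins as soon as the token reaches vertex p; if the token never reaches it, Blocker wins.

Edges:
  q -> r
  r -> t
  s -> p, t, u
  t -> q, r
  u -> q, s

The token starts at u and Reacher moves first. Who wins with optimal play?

Track states (vertex, player-to-move).
A0 = {(p,Reacher), (p,Blocker)}
A1: add {(s,Reacher)}.
A2 = A1; e.g. (q,Reacher) stays out. (u,Reacher) never enters ⇒ Blocker avoids the target.

Blocker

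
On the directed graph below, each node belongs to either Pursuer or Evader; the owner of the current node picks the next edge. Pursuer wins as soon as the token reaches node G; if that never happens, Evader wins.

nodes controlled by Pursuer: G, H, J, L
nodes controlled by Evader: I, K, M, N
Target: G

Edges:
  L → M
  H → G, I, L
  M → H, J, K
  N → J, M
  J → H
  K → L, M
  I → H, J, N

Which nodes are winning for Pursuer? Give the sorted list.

G, H, J

A0 = {G}
A1: add {H} — H (Pursuer) has H→G.
A2: add {J} — J (Pursuer) has J→H.
A3 = A2; e.g. I (Evader) can still go to N. Fixed point.
Pursuer's winning region = {G, H, J}.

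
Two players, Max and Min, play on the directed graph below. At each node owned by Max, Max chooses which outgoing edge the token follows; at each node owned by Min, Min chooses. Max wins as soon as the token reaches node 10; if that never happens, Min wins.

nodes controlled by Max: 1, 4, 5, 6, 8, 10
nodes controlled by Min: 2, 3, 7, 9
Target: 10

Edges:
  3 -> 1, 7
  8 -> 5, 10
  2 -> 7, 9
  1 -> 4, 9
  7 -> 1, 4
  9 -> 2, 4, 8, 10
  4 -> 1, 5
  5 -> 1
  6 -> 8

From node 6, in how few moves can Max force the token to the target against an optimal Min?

A0 = {10}
A1: add {8} — 8 (Max) has 8→10.
A2: add {6} — 6 (Max) has 6→8.
A3 = A2; e.g. 1 (Max) has no edge into A2. Fixed point.
6 enters the attractor at level 2, so Max can force the target in 2 moves from there.

2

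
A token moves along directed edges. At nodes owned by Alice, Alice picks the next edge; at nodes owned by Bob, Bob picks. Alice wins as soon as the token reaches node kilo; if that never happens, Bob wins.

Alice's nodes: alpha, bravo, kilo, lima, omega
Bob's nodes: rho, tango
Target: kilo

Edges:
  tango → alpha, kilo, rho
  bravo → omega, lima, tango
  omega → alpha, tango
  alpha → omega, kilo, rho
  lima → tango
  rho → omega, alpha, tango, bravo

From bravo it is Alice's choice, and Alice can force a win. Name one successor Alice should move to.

omega

A0 = {kilo}
A1: add {alpha} — alpha (Alice) has alpha→kilo.
A2: add {omega} — omega (Alice) has omega→alpha.
A3: add {bravo} — bravo (Alice) has bravo→omega.
A4 = A3; e.g. lima (Alice) has no edge into A3. Fixed point.
From bravo, successor omega is in the attractor (rank 2); the other successors lima, tango are not.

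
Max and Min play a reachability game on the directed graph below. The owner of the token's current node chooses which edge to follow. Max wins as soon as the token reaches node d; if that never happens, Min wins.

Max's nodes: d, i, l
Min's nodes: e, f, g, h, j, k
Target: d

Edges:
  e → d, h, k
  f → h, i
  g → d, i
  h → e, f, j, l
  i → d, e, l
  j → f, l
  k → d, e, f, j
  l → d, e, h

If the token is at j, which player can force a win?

A0 = {d}
A1: add {i, l} — i (Max) has i→d; l (Max) has l→d.
A2: add {g} — g (Min): all of {d, i} already in.
A3 = A2; e.g. e (Min) can still go to h. Fixed point.
j never enters the attractor, so Min can avoid the target forever.

Min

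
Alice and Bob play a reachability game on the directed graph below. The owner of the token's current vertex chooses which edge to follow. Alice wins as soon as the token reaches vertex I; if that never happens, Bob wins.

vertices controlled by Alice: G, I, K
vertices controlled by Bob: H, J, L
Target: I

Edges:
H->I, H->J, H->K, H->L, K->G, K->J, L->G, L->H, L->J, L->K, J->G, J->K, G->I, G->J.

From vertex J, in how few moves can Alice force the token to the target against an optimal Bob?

3

A0 = {I}
A1: add {G} — G (Alice) has G→I.
A2: add {K} — K (Alice) has K→G.
A3: add {J} — J (Bob): all of {G, K} already in.
A4 = A3; e.g. H (Bob) can still go to L. Fixed point.
J enters the attractor at level 3, so Alice can force the target in 3 moves from there.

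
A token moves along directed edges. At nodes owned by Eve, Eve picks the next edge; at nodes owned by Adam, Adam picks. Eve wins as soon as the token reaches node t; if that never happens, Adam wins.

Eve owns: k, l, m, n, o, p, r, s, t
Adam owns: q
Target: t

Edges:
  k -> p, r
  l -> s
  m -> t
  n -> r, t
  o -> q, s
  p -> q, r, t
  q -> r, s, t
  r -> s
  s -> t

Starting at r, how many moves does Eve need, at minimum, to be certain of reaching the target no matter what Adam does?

2

A0 = {t}
A1: add {m, n, p, s} — m (Eve) has m→t; n (Eve) has n→t; p (Eve) has p→t; s (Eve) has s→t.
A2: add {k, l, o, r} — k (Eve) has k→p; l (Eve) has l→s; o (Eve) has o→s; r (Eve) has r→s.
r enters the attractor at level 2, so Eve can force the target in 2 moves from there.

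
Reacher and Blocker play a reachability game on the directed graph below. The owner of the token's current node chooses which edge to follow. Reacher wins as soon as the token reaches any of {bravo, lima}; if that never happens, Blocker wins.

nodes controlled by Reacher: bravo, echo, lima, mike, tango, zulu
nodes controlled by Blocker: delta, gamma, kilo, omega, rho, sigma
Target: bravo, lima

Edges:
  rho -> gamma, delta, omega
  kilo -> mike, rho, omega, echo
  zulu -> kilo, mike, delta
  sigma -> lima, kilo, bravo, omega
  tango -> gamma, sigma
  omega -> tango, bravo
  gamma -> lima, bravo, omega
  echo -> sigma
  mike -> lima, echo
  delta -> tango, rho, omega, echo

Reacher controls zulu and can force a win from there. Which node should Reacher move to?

A0 = {bravo, lima}
A1: add {mike} — mike (Reacher) has mike→lima.
A2: add {zulu} — zulu (Reacher) has zulu→mike.
A3 = A2; e.g. gamma (Blocker) can still go to omega. Fixed point.
From zulu, successor mike is in the attractor (rank 1); the other successors delta, kilo are not.

mike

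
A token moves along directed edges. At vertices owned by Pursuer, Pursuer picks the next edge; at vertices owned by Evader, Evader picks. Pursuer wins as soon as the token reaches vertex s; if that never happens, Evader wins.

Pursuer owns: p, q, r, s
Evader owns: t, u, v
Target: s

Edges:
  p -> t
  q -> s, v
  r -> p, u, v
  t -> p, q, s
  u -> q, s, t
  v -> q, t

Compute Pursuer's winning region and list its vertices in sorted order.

A0 = {s}
A1: add {q} — q (Pursuer) has q→s.
A2 = A1; e.g. p (Pursuer) has no edge into A1. Fixed point.
Pursuer's winning region = {q, s}.

q, s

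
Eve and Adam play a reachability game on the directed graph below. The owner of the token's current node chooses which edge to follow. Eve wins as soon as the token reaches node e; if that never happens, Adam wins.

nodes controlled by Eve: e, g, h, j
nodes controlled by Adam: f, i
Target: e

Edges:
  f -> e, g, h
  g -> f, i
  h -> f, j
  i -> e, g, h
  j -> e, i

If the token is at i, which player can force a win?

A0 = {e}
A1: add {j} — j (Eve) has j→e.
A2: add {h} — h (Eve) has h→j.
A3 = A2; e.g. f (Adam) can still go to g. Fixed point.
i never enters the attractor, so Adam can avoid the target forever.

Adam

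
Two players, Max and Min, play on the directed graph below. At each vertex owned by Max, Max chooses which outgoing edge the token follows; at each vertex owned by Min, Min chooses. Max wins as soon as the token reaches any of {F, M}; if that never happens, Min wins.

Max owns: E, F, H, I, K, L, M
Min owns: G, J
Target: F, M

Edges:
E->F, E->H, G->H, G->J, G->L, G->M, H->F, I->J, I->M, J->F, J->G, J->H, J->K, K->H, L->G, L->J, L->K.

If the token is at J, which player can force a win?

Min

A0 = {F, M}
A1: add {E, H, I} — E (Max) has E→F; H (Max) has H→F; I (Max) has I→M.
A2: add {K} — K (Max) has K→H.
A3: add {L} — L (Max) has L→K.
A4 = A3; e.g. G (Min) can still go to J. Fixed point.
J never enters the attractor, so Min can avoid the target forever.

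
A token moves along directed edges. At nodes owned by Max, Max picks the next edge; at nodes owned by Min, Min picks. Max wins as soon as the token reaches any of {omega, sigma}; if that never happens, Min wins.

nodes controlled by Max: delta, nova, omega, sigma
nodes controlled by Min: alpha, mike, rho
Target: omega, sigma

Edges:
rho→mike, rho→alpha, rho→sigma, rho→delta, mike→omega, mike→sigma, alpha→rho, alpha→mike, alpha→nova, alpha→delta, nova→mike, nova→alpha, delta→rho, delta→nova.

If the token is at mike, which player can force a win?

Max

A0 = {omega, sigma}
A1: add {mike} — mike (Min): all of {omega, sigma} already in.
mike ∈ A1, so Max can force the target.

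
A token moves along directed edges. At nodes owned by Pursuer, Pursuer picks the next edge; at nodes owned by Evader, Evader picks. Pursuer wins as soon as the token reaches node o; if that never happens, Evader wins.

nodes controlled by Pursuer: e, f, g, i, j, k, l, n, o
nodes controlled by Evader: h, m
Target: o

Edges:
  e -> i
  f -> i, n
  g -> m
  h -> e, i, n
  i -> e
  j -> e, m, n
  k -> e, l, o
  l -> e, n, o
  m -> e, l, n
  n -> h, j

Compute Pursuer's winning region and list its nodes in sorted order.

A0 = {o}
A1: add {k, l} — k (Pursuer) has k→o; l (Pursuer) has l→o.
A2 = A1; e.g. e (Pursuer) has no edge into A1. Fixed point.
Pursuer's winning region = {k, l, o}.

k, l, o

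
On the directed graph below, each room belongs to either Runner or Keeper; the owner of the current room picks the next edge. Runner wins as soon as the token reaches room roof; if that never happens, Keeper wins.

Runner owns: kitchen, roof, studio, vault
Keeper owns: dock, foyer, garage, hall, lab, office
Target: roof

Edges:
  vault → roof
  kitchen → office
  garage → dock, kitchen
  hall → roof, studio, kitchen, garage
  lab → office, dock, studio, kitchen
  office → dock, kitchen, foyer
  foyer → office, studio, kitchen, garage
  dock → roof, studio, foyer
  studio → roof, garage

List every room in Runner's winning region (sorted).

A0 = {roof}
A1: add {studio, vault} — studio (Runner) has studio→roof; vault (Runner) has vault→roof.
A2 = A1; e.g. office (Keeper) can still go to dock. Fixed point.
Runner's winning region = {roof, studio, vault}.

roof, studio, vault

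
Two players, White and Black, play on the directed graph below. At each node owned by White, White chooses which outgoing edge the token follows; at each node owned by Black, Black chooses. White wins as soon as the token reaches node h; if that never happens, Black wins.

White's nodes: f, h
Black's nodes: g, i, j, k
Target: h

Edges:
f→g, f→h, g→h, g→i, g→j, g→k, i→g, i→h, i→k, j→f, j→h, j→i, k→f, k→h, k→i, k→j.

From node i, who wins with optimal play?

Black

A0 = {h}
A1: add {f} — f (White) has f→h.
A2 = A1; e.g. g (Black) can still go to i. Fixed point.
i never enters the attractor, so Black can avoid the target forever.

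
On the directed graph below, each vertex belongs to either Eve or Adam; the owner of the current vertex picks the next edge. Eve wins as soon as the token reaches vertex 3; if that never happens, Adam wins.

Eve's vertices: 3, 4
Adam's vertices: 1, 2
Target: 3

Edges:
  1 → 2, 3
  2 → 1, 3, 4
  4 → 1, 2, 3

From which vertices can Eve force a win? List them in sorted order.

A0 = {3}
A1: add {4} — 4 (Eve) has 4→3.
A2 = A1; e.g. 1 (Adam) can still go to 2. Fixed point.
Eve's winning region = {3, 4}.

3, 4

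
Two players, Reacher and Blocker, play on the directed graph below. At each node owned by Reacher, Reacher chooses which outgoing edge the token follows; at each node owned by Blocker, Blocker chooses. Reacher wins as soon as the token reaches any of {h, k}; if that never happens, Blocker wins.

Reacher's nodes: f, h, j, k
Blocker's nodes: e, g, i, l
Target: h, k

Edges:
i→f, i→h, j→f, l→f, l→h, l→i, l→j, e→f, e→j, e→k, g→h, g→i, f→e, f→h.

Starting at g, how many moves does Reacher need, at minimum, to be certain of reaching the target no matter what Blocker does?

A0 = {h, k}
A1: add {f} — f (Reacher) has f→h.
A2: add {i, j} — i (Blocker): all of {f, h} already in; j (Reacher) has j→f.
A3: add {e, g, l} — e (Blocker): all of {f, j, k} already in; g (Blocker): all of {h, i} already in; l (Blocker): all of {f, h, i, j} already in.
A3 = all vertices. Fixed point.
g enters the attractor at level 3, so Reacher can force the target in 3 moves from there.

3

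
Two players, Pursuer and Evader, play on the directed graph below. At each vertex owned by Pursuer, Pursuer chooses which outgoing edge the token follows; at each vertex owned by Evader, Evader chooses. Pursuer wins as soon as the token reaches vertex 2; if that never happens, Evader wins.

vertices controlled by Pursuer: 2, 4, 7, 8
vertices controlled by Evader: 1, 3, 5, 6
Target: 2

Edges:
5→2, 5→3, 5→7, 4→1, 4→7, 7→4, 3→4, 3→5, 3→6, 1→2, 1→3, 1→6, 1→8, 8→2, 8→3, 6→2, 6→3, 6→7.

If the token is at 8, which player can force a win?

Pursuer

A0 = {2}
A1: add {8} — 8 (Pursuer) has 8→2.
A2 = A1; e.g. 1 (Evader) can still go to 3. Fixed point.
8 ∈ A1, so Pursuer can force the target.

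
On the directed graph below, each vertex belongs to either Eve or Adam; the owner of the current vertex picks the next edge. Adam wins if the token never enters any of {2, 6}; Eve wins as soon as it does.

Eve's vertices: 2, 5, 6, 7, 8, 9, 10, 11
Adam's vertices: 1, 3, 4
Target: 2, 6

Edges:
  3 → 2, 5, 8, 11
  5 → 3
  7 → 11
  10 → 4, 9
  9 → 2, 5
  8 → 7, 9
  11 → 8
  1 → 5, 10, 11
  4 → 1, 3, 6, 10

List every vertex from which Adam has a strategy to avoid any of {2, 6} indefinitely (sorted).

A0 = {2, 6}
A1: add {9} — 9 (Eve) has 9→2.
A2: add {8, 10} — 8 (Eve) has 8→9; 10 (Eve) has 10→9.
A3: add {11} — 11 (Eve) has 11→8.
A4: add {7} — 7 (Eve) has 7→11.
A5 = A4; e.g. 1 (Adam) can still go to 5. Fixed point.
Eve's attractor = {2, 6, 7, 8, 9, 10, 11}; Adam avoids the target exactly from the complement.

1, 3, 4, 5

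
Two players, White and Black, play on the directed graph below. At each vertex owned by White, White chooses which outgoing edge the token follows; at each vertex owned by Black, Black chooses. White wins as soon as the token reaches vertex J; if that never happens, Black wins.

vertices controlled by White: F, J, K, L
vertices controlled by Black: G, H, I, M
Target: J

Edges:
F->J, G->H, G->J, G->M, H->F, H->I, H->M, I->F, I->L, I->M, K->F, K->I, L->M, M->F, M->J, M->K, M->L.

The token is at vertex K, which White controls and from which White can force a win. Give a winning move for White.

F

A0 = {J}
A1: add {F} — F (White) has F→J.
A2: add {K} — K (White) has K→F.
A3 = A2; e.g. G (Black) can still go to H. Fixed point.
From K, successor F is in the attractor (rank 1); the other successor I is not.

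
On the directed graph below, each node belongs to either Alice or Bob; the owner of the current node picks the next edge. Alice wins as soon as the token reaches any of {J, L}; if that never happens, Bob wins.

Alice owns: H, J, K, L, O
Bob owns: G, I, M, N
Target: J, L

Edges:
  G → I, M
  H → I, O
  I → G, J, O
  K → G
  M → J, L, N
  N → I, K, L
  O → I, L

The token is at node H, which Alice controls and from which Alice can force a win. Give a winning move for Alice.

A0 = {J, L}
A1: add {O} — O (Alice) has O→L.
A2: add {H} — H (Alice) has H→O.
A3 = A2; e.g. G (Bob) can still go to I. Fixed point.
From H, successor O is in the attractor (rank 1); the other successor I is not.

O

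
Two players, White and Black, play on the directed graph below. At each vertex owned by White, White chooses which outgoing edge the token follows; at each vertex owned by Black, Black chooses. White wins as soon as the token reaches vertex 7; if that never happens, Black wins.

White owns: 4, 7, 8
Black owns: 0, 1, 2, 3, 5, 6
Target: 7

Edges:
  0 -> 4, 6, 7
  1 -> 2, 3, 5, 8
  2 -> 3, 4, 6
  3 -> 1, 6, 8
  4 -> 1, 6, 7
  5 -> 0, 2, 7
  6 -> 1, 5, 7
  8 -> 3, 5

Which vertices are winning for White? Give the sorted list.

4, 7

A0 = {7}
A1: add {4} — 4 (White) has 4→7.
A2 = A1; e.g. 0 (Black) can still go to 6. Fixed point.
White's winning region = {4, 7}.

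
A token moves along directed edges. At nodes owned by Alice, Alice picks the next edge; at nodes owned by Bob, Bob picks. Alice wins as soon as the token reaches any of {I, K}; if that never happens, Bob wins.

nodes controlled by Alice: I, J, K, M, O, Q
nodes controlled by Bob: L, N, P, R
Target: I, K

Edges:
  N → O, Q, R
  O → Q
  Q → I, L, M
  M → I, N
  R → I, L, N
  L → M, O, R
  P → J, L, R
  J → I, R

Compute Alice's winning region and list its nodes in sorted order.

A0 = {I, K}
A1: add {J, M, Q} — J (Alice) has J→I; M (Alice) has M→I; Q (Alice) has Q→I.
A2: add {O} — O (Alice) has O→Q.
A3 = A2; e.g. L (Bob) can still go to R. Fixed point.
Alice's winning region = {I, J, K, M, O, Q}.

I, J, K, M, O, Q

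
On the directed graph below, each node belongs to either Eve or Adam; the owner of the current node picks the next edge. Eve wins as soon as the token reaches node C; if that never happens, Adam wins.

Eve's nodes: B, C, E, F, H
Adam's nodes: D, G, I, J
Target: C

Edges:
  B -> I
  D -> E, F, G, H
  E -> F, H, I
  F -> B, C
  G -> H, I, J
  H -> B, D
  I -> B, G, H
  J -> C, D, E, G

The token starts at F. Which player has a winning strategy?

A0 = {C}
A1: add {F} — F (Eve) has F→C.
F ∈ A1, so Eve can force the target.

Eve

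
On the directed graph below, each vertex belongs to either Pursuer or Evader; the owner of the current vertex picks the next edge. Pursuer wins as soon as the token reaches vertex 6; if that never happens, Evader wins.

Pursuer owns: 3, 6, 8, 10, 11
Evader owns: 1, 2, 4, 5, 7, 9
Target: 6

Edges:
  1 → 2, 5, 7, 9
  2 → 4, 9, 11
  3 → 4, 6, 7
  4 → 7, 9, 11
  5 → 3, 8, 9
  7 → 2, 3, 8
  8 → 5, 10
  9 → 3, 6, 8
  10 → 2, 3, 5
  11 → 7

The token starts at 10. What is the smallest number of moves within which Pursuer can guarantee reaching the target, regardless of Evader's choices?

A0 = {6}
A1: add {3} — 3 (Pursuer) has 3→6.
A2: add {10} — 10 (Pursuer) has 10→3.
10 enters the attractor at level 2, so Pursuer can force the target in 2 moves from there.

2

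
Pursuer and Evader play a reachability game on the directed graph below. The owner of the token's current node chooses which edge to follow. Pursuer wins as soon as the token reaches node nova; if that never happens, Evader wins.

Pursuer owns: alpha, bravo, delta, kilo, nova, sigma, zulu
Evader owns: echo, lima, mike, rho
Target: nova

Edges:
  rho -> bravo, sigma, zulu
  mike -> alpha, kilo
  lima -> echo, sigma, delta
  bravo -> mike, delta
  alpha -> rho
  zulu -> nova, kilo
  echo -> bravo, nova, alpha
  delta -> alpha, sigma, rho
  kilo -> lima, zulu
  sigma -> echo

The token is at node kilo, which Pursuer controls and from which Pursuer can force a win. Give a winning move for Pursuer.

A0 = {nova}
A1: add {zulu} — zulu (Pursuer) has zulu→nova.
A2: add {kilo} — kilo (Pursuer) has kilo→zulu.
A3 = A2; e.g. mike (Evader) can still go to alpha. Fixed point.
From kilo, successor zulu is in the attractor (rank 1); the other successor lima is not.

zulu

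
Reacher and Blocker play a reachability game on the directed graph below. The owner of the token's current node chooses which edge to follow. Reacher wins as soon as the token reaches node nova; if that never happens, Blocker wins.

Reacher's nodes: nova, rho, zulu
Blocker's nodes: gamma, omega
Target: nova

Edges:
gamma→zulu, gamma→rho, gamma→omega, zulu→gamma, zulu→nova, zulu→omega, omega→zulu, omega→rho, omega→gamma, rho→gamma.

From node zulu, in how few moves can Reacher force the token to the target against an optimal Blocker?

1

A0 = {nova}
A1: add {zulu} — zulu (Reacher) has zulu→nova.
A2 = A1; e.g. rho (Reacher) has no edge into A1. Fixed point.
zulu enters the attractor at level 1, so Reacher can force the target in 1 move from there.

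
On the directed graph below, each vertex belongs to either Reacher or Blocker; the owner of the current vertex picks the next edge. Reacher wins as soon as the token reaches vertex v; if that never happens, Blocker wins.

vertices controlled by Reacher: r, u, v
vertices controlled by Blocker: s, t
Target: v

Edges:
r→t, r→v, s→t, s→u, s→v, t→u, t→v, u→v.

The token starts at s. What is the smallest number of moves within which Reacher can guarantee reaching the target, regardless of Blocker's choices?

A0 = {v}
A1: add {r, u} — r (Reacher) has r→v; u (Reacher) has u→v.
A2: add {t} — t (Blocker): all of {u, v} already in.
A3: add {s} — s (Blocker): all of {t, u, v} already in.
A3 = all vertices. Fixed point.
s enters the attractor at level 3, so Reacher can force the target in 3 moves from there.

3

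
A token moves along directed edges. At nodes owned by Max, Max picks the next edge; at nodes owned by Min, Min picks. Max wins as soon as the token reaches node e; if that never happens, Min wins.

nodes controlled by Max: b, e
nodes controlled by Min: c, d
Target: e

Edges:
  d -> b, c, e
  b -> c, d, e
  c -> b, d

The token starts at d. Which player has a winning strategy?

Min

A0 = {e}
A1: add {b} — b (Max) has b→e.
A2 = A1; e.g. c (Min) can still go to d. Fixed point.
d never enters the attractor, so Min can avoid the target forever.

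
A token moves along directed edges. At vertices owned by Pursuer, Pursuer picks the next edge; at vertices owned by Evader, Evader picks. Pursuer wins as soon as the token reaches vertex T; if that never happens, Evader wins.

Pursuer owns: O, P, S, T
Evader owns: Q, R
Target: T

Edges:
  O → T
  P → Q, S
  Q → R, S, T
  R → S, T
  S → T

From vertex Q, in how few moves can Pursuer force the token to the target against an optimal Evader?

A0 = {T}
A1: add {O, S} — O (Pursuer) has O→T; S (Pursuer) has S→T.
A2: add {P, R} — P (Pursuer) has P→S; R (Evader): all of {S, T} already in.
A3: add {Q} — Q (Evader): all of {R, S, T} already in.
A3 = all vertices. Fixed point.
Q enters the attractor at level 3, so Pursuer can force the target in 3 moves from there.

3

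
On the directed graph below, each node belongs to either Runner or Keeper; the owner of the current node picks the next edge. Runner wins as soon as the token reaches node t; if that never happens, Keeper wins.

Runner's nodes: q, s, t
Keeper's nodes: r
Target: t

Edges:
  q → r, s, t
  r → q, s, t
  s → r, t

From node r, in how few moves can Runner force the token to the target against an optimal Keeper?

2

A0 = {t}
A1: add {q, s} — q (Runner) has q→t; s (Runner) has s→t.
A2: add {r} — r (Keeper): all of {q, s, t} already in.
A2 = all vertices. Fixed point.
r enters the attractor at level 2, so Runner can force the target in 2 moves from there.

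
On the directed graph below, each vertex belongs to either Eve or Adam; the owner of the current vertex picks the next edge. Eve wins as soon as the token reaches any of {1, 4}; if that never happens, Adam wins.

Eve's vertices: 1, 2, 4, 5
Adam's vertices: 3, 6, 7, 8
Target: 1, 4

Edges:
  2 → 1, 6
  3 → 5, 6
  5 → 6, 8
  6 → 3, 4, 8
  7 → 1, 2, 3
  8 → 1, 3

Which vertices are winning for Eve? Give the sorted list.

A0 = {1, 4}
A1: add {2} — 2 (Eve) has 2→1.
A2 = A1; e.g. 3 (Adam) can still go to 5. Fixed point.
Eve's winning region = {1, 2, 4}.

1, 2, 4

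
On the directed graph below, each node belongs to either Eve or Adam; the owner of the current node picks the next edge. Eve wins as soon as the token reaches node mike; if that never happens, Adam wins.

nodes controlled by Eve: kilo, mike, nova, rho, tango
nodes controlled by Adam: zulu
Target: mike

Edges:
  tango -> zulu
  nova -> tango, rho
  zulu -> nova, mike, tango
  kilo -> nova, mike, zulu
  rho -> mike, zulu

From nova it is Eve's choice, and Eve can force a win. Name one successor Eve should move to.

rho

A0 = {mike}
A1: add {kilo, rho} — kilo (Eve) has kilo→mike; rho (Eve) has rho→mike.
A2: add {nova} — nova (Eve) has nova→rho.
A3 = A2; e.g. tango (Eve) has no edge into A2. Fixed point.
From nova, successor rho is in the attractor (rank 1); the other successor tango is not.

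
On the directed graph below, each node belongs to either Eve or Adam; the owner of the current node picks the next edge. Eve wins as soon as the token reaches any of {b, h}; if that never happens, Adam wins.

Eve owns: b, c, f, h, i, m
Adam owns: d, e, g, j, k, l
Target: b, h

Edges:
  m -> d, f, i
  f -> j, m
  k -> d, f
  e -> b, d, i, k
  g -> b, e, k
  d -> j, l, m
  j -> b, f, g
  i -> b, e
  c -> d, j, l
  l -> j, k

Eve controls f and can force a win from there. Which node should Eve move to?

A0 = {b, h}
A1: add {i} — i (Eve) has i→b.
A2: add {m} — m (Eve) has m→i.
A3: add {f} — f (Eve) has f→m.
A4 = A3; e.g. c (Eve) has no edge into A3. Fixed point.
From f, successor m is in the attractor (rank 2); the other successor j is not.

m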